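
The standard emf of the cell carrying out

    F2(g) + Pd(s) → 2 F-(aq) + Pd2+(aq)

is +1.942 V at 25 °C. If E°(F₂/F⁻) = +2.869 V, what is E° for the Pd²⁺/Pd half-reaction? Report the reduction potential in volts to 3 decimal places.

In the reaction as written the F₂/F⁻ couple is reduced (cathode) and Pd²⁺/Pd is oxidized (anode), so E°cell = E°(F₂/F⁻) − E°(Pd²⁺/Pd).
E°(Pd²⁺/Pd) = E°(cathode) − E°cell = +2.869 − (+1.942) = +0.927 V.

+0.927 V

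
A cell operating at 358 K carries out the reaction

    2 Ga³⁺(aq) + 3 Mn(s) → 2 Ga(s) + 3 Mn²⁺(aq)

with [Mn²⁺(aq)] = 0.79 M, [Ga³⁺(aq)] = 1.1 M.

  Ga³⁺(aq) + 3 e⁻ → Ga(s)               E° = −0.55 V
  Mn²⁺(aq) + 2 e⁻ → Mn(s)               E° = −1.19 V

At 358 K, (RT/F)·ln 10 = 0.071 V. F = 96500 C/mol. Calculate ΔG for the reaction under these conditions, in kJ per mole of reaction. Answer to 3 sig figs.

−373 kJ/mol

With Ga³⁺/Ga reduced at the cathode, E°cell = −0.55 − (−1.19) = +0.64 V and n = 6.
Q = [Mn²⁺(aq)]^3 / [Ga³⁺(aq)]^2 = 0.407, so log Q = −0.390 and E = +0.64 − (0.071/6)(−0.390) = +0.6446 V.
Then ΔG = −nFE = −6 × 96500 × +0.6446 J/mol = −373 kJ/mol.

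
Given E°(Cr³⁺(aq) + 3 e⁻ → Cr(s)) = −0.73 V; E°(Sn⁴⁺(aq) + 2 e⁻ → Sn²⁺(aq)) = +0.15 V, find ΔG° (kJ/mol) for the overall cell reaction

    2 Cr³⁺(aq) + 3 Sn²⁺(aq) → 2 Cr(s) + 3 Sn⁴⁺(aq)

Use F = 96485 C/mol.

In the reaction as written Cr³⁺(aq) is reduced, so the Cr³⁺/Cr couple is the cathode and Sn⁴⁺/Sn²⁺ is the anode.
E°cell = −0.73 − (+0.15) = −0.88 V; balancing electrons gives n = 6.
ΔG° = −nFE°cell = −(6)(96485)(−0.88) J/mol = +509 kJ/mol.

+509 kJ/mol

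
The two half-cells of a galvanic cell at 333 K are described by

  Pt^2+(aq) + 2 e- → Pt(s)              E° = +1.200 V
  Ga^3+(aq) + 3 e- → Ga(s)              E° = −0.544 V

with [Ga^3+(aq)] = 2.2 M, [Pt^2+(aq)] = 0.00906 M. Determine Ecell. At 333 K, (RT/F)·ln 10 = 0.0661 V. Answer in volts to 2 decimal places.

+1.67 V

The Pt²⁺/Pt couple has the more positive E°, so it is the cathode; Ga³⁺/Ga is the anode.
The standard potential is +1.200 − (−0.544) = +1.744 V and the balanced reaction transfers n = 6 electrons.
For the overall reaction 3 Pt^2+(aq) + 2 Ga(s) → 3 Pt(s) + 2 Ga^3+(aq), Q = [Ga^3+(aq)]^2 / [Pt^2+(aq)]^3 = 6.51×10^6, giving log Q = 6.813.
By the Nernst equation, E = +1.744 − (0.0661/6)·(6.813) = +1.67 V.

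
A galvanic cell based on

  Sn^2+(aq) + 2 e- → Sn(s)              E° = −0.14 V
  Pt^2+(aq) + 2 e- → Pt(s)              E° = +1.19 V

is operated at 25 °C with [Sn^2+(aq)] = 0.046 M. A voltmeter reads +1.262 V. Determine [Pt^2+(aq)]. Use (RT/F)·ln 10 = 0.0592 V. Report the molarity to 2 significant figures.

0.00023 M

The Pt²⁺/Pt couple has the larger reduction potential, so it is the cathode: E°cell = +1.19 − (−0.14) = +1.33 V and n = 2.
Rearranging E = E° − (0.0592/n)·log Q gives log Q = 2(+1.33 − (+1.262))/0.0592 = 2.297.
The balanced reaction is Pt^2+(aq) + Sn(s) → Pt(s) + Sn^2+(aq), so Q = [Sn^2+(aq)] / [Pt^2+(aq)].
Solving for the unknown gives log [Pt^2+(aq)] = −3.634, so [Pt^2+(aq)] ≈ 0.00023 M.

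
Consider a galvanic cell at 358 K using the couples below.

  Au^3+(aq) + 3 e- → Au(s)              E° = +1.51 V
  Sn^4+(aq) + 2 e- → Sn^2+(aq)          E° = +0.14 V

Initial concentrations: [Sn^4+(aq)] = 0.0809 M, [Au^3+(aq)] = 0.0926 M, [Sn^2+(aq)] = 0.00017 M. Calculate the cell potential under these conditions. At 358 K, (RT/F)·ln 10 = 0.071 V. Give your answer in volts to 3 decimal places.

+1.250 V

Au³⁺/Au is reduced (cathode, E° = +1.51 V) and Sn⁴⁺/Sn²⁺ is oxidized (anode).
E°cell = E°cat − E°an = +1.51 − (+0.14) = +1.37 V; n = 6.
For the overall reaction 2 Au^3+(aq) + 3 Sn^2+(aq) → 2 Au(s) + 3 Sn^4+(aq), Q = [Sn^4+(aq)]^3 / ([Au^3+(aq)]^2·[Sn^2+(aq)]^3) = 1.26×10^10, giving log Q = 10.099.
By the Nernst equation, E = +1.37 − (0.071/6)·(10.099) = +1.250 V.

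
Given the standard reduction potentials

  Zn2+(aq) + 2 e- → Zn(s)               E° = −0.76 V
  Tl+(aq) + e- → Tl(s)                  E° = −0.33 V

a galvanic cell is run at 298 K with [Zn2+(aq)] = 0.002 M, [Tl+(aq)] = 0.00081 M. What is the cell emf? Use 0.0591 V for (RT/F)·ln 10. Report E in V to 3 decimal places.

Tl⁺/Tl is reduced (cathode, E° = −0.33 V) and Zn²⁺/Zn is oxidized (anode).
The standard potential is −0.33 − (−0.76) = +0.43 V and the balanced reaction transfers n = 2 electrons.
Balancing gives 2 Tl+(aq) + Zn(s) → 2 Tl(s) + Zn2+(aq); hence Q = [Zn2+(aq)] / [Tl+(aq)]^2 = 3.05×10^3 (log Q = 3.484).
Applying E = E° − (RT ln10/nF)·log Q gives +0.43 − (0.0591/2)(3.484) = +0.327 V.

+0.327 V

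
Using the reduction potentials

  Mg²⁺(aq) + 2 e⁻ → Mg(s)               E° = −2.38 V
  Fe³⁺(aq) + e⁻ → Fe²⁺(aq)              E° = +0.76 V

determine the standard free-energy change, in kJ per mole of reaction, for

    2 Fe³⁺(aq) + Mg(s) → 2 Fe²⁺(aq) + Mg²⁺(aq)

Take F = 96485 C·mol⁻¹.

In the reaction as written Fe³⁺(aq) is reduced, so the Fe³⁺/Fe²⁺ couple is the cathode and Mg²⁺/Mg is the anode.
E°cell = +0.76 − (−2.38) = +3.14 V; balancing electrons gives n = 2.
ΔG° = −nFE°cell = −(2)(96485)(+3.14) J/mol = −606 kJ/mol.

−606 kJ/mol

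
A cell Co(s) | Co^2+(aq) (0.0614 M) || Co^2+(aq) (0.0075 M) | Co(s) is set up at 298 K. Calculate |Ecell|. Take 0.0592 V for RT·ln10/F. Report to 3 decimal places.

0.027 V

For a concentration cell E°cell = 0, since both electrodes use the same couple.
The compartment with the higher Co^2+(aq) concentration (0.0614 M) acts as the cathode; ions are reduced there and produced at the dilute (0.0075 M) anode.
With n = 2, Ecell = −(0.0592/2)·log([dilute]/[conc]) = −(0.0592/2)·log(0.0075/0.0614) = +0.027 V.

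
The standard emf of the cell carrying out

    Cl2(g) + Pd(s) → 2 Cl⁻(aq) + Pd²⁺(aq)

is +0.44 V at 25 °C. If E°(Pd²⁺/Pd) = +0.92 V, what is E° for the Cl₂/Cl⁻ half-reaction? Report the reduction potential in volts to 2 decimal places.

+1.36 V

In the reaction as written the Cl₂/Cl⁻ couple is reduced (cathode) and Pd²⁺/Pd is oxidized (anode), so E°cell = E°(Cl₂/Cl⁻) − E°(Pd²⁺/Pd).
E°(Cl₂/Cl⁻) = E°cell + E°(anode) = +0.44 + (+0.92) = +1.36 V.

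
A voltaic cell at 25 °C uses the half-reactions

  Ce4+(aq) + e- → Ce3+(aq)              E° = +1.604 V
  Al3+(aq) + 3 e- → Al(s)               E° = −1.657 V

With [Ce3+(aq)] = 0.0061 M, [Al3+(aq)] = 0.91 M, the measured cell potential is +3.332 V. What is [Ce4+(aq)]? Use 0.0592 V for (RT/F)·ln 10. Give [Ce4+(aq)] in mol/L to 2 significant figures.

0.094 M

Ce⁴⁺/Ce³⁺ is the cathode (higher E°); E°cell = +1.604 − (−1.657) = +3.261 V with n = 3.
Rearranging E = E° − (0.0592/n)·log Q gives log Q = 3(+3.261 − (+3.332))/0.0592 = −3.598.
Balancing electrons gives 3 Ce4+(aq) + Al(s) → 3 Ce3+(aq) + Al3+(aq); thus Q = ([Ce3+(aq)]^3·[Al3+(aq)]) / [Ce4+(aq)]^3.
Isolating [Ce4+(aq)] in Q = 10^{−3.598} yields log [Ce4+(aq)] = −1.029, i.e. 0.094 M.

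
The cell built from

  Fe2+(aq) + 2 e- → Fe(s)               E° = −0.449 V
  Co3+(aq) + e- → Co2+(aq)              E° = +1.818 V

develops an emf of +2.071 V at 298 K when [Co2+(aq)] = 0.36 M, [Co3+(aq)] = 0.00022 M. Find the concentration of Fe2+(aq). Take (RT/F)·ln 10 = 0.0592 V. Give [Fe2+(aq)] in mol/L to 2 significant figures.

With Co³⁺/Co²⁺ at the cathode and Fe²⁺/Fe at the anode, E°cell = +1.818 − (−0.449) = +2.267 V (n = 2).
Since E = E° − (0.0592/n)·log Q, log Q = n(E° − E)/0.0592 = 6.622.
The balanced reaction is 2 Co3+(aq) + Fe(s) → 2 Co2+(aq) + Fe2+(aq), so Q = ([Co2+(aq)]^2·[Fe2+(aq)]) / [Co3+(aq)]^2.
Isolating [Fe2+(aq)] in Q = 10^{6.622} yields log [Fe2+(aq)] = 0.194, i.e. 1.6 M.

1.6 M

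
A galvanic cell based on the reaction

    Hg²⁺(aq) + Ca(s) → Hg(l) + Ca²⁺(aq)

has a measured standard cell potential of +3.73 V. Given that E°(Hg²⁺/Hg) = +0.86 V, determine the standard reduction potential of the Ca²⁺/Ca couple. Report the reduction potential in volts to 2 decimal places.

In the reaction as written the Hg²⁺/Hg couple is reduced (cathode) and Ca²⁺/Ca is oxidized (anode), so E°cell = E°(Hg²⁺/Hg) − E°(Ca²⁺/Ca).
E°(Ca²⁺/Ca) = E°(cathode) − E°cell = +0.86 − (+3.73) = −2.87 V.

−2.87 V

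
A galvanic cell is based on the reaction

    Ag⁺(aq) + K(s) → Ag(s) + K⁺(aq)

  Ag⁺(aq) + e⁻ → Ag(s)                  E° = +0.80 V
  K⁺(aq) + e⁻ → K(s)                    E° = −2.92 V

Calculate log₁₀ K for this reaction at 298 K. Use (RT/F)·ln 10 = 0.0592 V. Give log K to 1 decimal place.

The Ag⁺/Ag couple is reduced (cathode); E°cell = +0.80 − (−2.92) = +3.72 V with n = 1.
At equilibrium E = 0, so log K = nE°cell / 0.0592 = (1)(+3.72) / 0.0592 = 62.8.

log K = 62.8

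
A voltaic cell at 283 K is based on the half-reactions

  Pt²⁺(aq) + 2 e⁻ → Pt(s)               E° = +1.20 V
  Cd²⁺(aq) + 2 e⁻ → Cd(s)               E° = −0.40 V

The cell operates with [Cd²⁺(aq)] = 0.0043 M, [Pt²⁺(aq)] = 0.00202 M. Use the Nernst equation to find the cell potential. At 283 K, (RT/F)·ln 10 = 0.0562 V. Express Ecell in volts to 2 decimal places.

+1.59 V

Since E°(Pt²⁺/Pt) > E°(Cd²⁺/Cd), Pt²⁺/Pt serves as the cathode.
The standard potential is +1.20 − (−0.40) = +1.60 V and the balanced reaction transfers n = 2 electrons.
The balanced reaction is Pt²⁺(aq) + Cd(s) → Pt(s) + Cd²⁺(aq), so Q = [Cd²⁺(aq)] / [Pt²⁺(aq)] = 2.13 and log Q = 0.328.
Applying E = E° − (RT ln10/nF)·log Q gives +1.60 − (0.0562/2)(0.328) = +1.59 V.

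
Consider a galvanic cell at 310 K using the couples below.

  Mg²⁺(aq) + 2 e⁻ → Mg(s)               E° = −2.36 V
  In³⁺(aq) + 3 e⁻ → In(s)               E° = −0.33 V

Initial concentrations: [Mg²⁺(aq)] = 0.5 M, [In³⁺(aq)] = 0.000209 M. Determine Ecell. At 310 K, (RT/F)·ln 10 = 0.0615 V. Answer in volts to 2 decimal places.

+1.96 V

The In³⁺/In couple has the more positive E°, so it is the cathode; Mg²⁺/Mg is the anode.
E°cell = −0.33 − (−2.36) = +2.03 V, with n = 6 electrons transferred.
The balanced reaction is 2 In³⁺(aq) + 3 Mg(s) → 2 In(s) + 3 Mg²⁺(aq), so Q = [Mg²⁺(aq)]^3 / [In³⁺(aq)]^2 = 2.86×10^6 and log Q = 6.457.
E = E° − (0.0615/n)·log Q = +2.03 − (0.0615/6)(6.457) = +1.96 V.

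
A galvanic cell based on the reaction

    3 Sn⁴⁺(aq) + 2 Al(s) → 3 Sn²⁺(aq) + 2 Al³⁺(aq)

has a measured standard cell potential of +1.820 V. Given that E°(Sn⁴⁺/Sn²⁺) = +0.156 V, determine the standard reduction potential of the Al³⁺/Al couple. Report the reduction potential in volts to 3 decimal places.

In the reaction as written the Sn⁴⁺/Sn²⁺ couple is reduced (cathode) and Al³⁺/Al is oxidized (anode), so E°cell = E°(Sn⁴⁺/Sn²⁺) − E°(Al³⁺/Al).
E°(Al³⁺/Al) = E°(cathode) − E°cell = +0.156 − (+1.820) = −1.664 V.

−1.664 V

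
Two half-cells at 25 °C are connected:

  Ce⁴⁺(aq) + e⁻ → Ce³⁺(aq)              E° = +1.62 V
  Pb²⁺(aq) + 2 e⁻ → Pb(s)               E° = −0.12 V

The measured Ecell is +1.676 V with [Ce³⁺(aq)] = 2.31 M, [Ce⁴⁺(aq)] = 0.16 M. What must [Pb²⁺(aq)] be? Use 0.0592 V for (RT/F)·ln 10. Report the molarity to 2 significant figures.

With Ce⁴⁺/Ce³⁺ at the cathode and Pb²⁺/Pb at the anode, E°cell = +1.62 − (−0.12) = +1.74 V (n = 2).
From the Nernst equation, log Q = n(E° − E)/0.0592 = 2·(+1.74 − (+1.676))/0.0592 = 2.162.
The balanced reaction is 2 Ce⁴⁺(aq) + Pb(s) → 2 Ce³⁺(aq) + Pb²⁺(aq), so Q = ([Ce³⁺(aq)]^2·[Pb²⁺(aq)]) / [Ce⁴⁺(aq)]^2.
Substituting the known concentrations and solving, log [Pb²⁺(aq)] = −0.157 and [Pb²⁺(aq)] = 0.70 M.

0.70 M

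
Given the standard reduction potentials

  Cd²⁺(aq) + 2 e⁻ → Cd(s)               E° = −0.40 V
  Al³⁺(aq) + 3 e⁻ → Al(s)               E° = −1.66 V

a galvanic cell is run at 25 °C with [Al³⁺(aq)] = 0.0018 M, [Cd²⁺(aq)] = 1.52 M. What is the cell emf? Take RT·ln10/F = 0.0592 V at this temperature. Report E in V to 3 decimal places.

+1.320 V

Since E°(Cd²⁺/Cd) > E°(Al³⁺/Al), Cd²⁺/Cd serves as the cathode.
E°cell = E°cat − E°an = −0.40 − (−1.66) = +1.26 V; n = 6.
The balanced reaction is 3 Cd²⁺(aq) + 2 Al(s) → 3 Cd(s) + 2 Al³⁺(aq), so Q = [Al³⁺(aq)]^2 / [Cd²⁺(aq)]^3 = 9.23×10^−7 and log Q = −6.035.
E = E° − (0.0592/n)·log Q = +1.26 − (0.0592/6)(−6.035) = +1.320 V.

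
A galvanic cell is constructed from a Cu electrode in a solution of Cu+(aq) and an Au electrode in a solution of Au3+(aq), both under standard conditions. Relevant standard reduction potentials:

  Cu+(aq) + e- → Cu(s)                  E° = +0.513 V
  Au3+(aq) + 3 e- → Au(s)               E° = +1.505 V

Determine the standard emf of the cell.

The Au³⁺/Au couple has the higher E°, so Au ion is reduced (cathode) and Cu is oxidized (anode).
E°cell = E°(cathode) − E°(anode) = +1.505 − (+0.513) = +0.992 V.

+0.992 V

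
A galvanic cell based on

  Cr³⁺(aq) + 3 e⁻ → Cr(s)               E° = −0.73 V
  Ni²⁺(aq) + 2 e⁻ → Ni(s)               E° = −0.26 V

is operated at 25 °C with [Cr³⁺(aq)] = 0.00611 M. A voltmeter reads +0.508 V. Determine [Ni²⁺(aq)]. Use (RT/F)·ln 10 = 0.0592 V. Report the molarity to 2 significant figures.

Ni²⁺/Ni is the cathode (higher E°); E°cell = −0.26 − (−0.73) = +0.47 V with n = 6.
From the Nernst equation, log Q = n(E° − E)/0.0592 = 6·(+0.47 − (+0.508))/0.0592 = −3.851.
The balanced reaction is 3 Ni²⁺(aq) + 2 Cr(s) → 3 Ni(s) + 2 Cr³⁺(aq), so Q = [Cr³⁺(aq)]^2 / [Ni²⁺(aq)]^3.
Isolating [Ni²⁺(aq)] in Q = 10^{−3.851} yields log [Ni²⁺(aq)] = −0.192, i.e. 0.64 M.

0.64 M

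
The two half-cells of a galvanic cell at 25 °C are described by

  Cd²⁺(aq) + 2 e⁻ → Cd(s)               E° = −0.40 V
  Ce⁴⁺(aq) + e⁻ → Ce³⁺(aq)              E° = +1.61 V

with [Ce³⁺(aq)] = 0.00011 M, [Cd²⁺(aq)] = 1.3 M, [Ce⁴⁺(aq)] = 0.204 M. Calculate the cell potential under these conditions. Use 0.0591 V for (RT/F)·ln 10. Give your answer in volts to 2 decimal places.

The Ce⁴⁺/Ce³⁺ couple has the more positive E°, so it is the cathode; Cd²⁺/Cd is the anode.
The standard potential is +1.61 − (−0.40) = +2.01 V and the balanced reaction transfers n = 2 electrons.
The balanced reaction is 2 Ce⁴⁺(aq) + Cd(s) → 2 Ce³⁺(aq) + Cd²⁺(aq), so Q = ([Ce³⁺(aq)]^2·[Cd²⁺(aq)]) / [Ce⁴⁺(aq)]^2 = 3.78×10^−7 and log Q = −6.423.
E = E° − (0.0591/n)·log Q = +2.01 − (0.0591/2)(−6.423) = +2.20 V.

+2.20 V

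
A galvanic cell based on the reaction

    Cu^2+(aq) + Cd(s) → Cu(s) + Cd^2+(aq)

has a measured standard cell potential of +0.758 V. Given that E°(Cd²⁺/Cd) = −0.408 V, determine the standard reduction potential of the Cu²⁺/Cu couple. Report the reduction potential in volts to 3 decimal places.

In the reaction as written the Cu²⁺/Cu couple is reduced (cathode) and Cd²⁺/Cd is oxidized (anode), so E°cell = E°(Cu²⁺/Cu) − E°(Cd²⁺/Cd).
E°(Cu²⁺/Cu) = E°cell + E°(anode) = +0.758 + (−0.408) = +0.350 V.

+0.350 V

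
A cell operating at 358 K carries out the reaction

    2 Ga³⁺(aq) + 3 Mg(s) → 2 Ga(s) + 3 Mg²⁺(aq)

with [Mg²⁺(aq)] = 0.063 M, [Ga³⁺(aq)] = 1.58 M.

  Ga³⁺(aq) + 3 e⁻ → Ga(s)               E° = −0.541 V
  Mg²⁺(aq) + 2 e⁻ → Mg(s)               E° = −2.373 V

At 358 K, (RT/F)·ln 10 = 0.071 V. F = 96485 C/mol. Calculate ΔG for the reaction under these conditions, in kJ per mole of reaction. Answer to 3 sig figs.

With Ga³⁺/Ga reduced at the cathode, E°cell = −0.541 − (−2.373) = +1.832 V and n = 6.
Here Q = [Mg²⁺(aq)]^3 / [Ga³⁺(aq)]^2 = 0.0001 (log Q = −3.999), giving E = +1.832 − (0.071/6)·(−3.999) = +1.8793 V.
Then ΔG = −nFE = −6 × 96485 × +1.8793 J/mol = −1090 kJ/mol.

−1090 kJ/mol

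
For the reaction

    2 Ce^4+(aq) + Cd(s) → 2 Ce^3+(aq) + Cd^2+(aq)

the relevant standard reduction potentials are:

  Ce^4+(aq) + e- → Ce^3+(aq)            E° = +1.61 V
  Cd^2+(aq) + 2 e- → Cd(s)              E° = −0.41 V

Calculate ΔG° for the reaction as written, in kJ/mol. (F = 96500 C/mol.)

−390 kJ/mol

In the reaction as written Ce^4+(aq) is reduced, so the Ce⁴⁺/Ce³⁺ couple is the cathode and Cd²⁺/Cd is the anode.
E°cell = +1.61 − (−0.41) = +2.02 V; balancing electrons gives n = 2.
ΔG° = −nFE°cell = −(2)(96500)(+2.02) J/mol = −390 kJ/mol.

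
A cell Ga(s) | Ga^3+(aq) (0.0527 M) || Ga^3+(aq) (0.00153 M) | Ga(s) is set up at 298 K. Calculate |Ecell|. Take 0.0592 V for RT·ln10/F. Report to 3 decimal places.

For a concentration cell E°cell = 0, since both electrodes use the same couple.
The compartment with the higher Ga^3+(aq) concentration (0.0527 M) acts as the cathode; ions are reduced there and produced at the dilute (0.00153 M) anode.
With n = 3, Ecell = −(0.0592/3)·log([dilute]/[conc]) = −(0.0592/3)·log(0.00153/0.0527) = +0.030 V.

0.030 V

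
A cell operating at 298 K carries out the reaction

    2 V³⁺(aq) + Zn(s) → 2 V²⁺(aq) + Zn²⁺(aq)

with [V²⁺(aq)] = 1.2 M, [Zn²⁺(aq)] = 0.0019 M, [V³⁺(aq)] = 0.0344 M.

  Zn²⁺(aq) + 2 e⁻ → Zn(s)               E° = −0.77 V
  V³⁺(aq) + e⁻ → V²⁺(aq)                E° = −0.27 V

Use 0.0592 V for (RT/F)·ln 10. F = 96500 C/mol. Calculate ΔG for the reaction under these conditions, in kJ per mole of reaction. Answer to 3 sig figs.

−94.4 kJ/mol

E°cell = −0.27 − (−0.77) = +0.50 V; the balanced reaction transfers n = 2 electrons.
Q = ([V²⁺(aq)]^2·[Zn²⁺(aq)]) / [V³⁺(aq)]^2 = 2.31, so log Q = 0.364 and E = +0.50 − (0.0592/2)(0.364) = +0.4892 V.
ΔG = −nFE = −(2)(96500)(+0.4892) J/mol = −94.4 kJ/mol.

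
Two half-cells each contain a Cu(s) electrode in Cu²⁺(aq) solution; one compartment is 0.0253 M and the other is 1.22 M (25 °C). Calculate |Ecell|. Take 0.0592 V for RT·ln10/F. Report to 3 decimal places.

For a concentration cell E°cell = 0, since both electrodes use the same couple.
The compartment with the higher Cu²⁺(aq) concentration (1.22 M) acts as the cathode; ions are reduced there and produced at the dilute (0.0253 M) anode.
With n = 2, Ecell = −(0.0592/2)·log([dilute]/[conc]) = −(0.0592/2)·log(0.0253/1.22) = +0.050 V.

0.050 V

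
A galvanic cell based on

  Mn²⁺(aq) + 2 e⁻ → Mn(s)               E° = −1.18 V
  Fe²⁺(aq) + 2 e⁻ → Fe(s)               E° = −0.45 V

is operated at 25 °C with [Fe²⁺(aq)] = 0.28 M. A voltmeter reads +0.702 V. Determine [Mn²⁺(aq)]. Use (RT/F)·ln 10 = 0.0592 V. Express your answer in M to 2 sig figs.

2.5 M

The Fe²⁺/Fe couple has the larger reduction potential, so it is the cathode: E°cell = −0.45 − (−1.18) = +0.73 V and n = 2.
Since E = E° − (0.0592/n)·log Q, log Q = n(E° − E)/0.0592 = 0.946.
For Fe²⁺(aq) + Mn(s) → Fe(s) + Mn²⁺(aq), the reaction quotient is Q = [Mn²⁺(aq)] / [Fe²⁺(aq)].
Substituting the known concentrations and solving, log [Mn²⁺(aq)] = 0.393 and [Mn²⁺(aq)] = 2.5 M.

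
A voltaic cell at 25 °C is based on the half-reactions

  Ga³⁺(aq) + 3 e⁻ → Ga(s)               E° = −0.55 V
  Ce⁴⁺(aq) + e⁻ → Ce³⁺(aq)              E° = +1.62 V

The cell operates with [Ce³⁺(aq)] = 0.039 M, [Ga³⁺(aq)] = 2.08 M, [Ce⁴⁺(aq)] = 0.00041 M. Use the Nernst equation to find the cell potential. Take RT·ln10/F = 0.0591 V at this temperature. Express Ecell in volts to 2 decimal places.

The Ce⁴⁺/Ce³⁺ couple has the more positive E°, so it is the cathode; Ga³⁺/Ga is the anode.
E°cell = E°cat − E°an = +1.62 − (−0.55) = +2.17 V; n = 3.
Balancing gives 3 Ce⁴⁺(aq) + Ga(s) → 3 Ce³⁺(aq) + Ga³⁺(aq); hence Q = ([Ce³⁺(aq)]^3·[Ga³⁺(aq)]) / [Ce⁴⁺(aq)]^3 = 1.79×10^6 (log Q = 6.253).
By the Nernst equation, E = +2.17 − (0.0591/3)·(6.253) = +2.05 V.

+2.05 V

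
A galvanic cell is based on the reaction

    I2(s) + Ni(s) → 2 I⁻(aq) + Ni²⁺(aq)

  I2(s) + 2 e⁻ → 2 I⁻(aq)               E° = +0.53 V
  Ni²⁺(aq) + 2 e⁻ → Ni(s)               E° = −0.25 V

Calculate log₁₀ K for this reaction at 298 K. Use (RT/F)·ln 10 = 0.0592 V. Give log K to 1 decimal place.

log K = 26.4

The I₂/I⁻ couple is reduced (cathode); E°cell = +0.53 − (−0.25) = +0.78 V with n = 2.
At equilibrium E = 0, so log K = nE°cell / 0.0592 = (2)(+0.78) / 0.0592 = 26.4.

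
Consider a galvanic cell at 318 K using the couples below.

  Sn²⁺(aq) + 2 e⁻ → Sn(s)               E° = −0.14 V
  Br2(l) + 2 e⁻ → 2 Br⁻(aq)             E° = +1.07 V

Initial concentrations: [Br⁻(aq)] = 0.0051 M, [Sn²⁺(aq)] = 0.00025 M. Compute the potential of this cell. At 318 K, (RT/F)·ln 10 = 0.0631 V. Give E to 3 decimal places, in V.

+1.468 V

Since E°(Br₂/Br⁻) > E°(Sn²⁺/Sn), Br₂/Br⁻ serves as the cathode.
E°cell = E°cat − E°an = +1.07 − (−0.14) = +1.21 V; n = 2.
Balancing gives Br2(l) + Sn(s) → 2 Br⁻(aq) + Sn²⁺(aq); hence Q = [Br⁻(aq)]^2·[Sn²⁺(aq)] = 6.5×10^−9 (log Q = −8.187).
E = E° − (0.0631/n)·log Q = +1.21 − (0.0631/2)(−8.187) = +1.468 V.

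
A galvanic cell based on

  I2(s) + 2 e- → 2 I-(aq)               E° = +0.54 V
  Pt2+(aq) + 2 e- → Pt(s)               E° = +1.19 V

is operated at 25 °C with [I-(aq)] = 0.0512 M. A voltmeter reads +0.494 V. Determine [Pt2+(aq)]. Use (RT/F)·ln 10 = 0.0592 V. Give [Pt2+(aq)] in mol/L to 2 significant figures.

0.0020 M

Pt²⁺/Pt is the cathode (higher E°); E°cell = +1.19 − (+0.54) = +0.65 V with n = 2.
Rearranging E = E° − (0.0592/n)·log Q gives log Q = 2(+0.65 − (+0.494))/0.0592 = 5.270.
The balanced reaction is Pt2+(aq) + 2 I-(aq) → Pt(s) + I2(s), so Q = 1 / ([Pt2+(aq)]·[I-(aq)]^2).
Substituting the known concentrations and solving, log [Pt2+(aq)] = −2.689 and [Pt2+(aq)] = 0.0020 M.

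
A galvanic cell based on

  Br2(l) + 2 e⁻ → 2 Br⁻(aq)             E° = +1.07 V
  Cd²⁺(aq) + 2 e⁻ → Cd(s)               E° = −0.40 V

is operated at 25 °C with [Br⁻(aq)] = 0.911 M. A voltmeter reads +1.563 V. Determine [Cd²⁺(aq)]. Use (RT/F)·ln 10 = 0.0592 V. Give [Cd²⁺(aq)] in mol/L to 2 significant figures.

0.00087 M

Br₂/Br⁻ is the cathode (higher E°); E°cell = +1.07 − (−0.40) = +1.47 V with n = 2.
From the Nernst equation, log Q = n(E° − E)/0.0592 = 2·(+1.47 − (+1.563))/0.0592 = −3.142.
The balanced reaction is Br2(l) + Cd(s) → 2 Br⁻(aq) + Cd²⁺(aq), so Q = [Br⁻(aq)]^2·[Cd²⁺(aq)].
Solving for the unknown gives log [Cd²⁺(aq)] = −3.061, so [Cd²⁺(aq)] ≈ 0.00087 M.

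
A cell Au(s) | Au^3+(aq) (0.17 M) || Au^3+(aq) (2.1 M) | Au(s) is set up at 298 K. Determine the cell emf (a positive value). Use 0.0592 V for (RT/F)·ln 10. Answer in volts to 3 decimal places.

For a concentration cell E°cell = 0, since both electrodes use the same couple.
The compartment with the higher Au^3+(aq) concentration (2.1 M) acts as the cathode; ions are reduced there and produced at the dilute (0.17 M) anode.
With n = 3, Ecell = −(0.0592/3)·log([dilute]/[conc]) = −(0.0592/3)·log(0.17/2.1) = +0.022 V.

0.022 V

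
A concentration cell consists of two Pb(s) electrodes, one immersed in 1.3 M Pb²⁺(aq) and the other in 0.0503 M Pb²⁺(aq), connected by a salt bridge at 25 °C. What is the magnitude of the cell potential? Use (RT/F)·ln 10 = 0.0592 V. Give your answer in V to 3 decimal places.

0.042 V

For a concentration cell E°cell = 0, since both electrodes use the same couple.
The compartment with the higher Pb²⁺(aq) concentration (1.3 M) acts as the cathode; ions are reduced there and produced at the dilute (0.0503 M) anode.
With n = 2, Ecell = −(0.0592/2)·log([dilute]/[conc]) = −(0.0592/2)·log(0.0503/1.3) = +0.042 V.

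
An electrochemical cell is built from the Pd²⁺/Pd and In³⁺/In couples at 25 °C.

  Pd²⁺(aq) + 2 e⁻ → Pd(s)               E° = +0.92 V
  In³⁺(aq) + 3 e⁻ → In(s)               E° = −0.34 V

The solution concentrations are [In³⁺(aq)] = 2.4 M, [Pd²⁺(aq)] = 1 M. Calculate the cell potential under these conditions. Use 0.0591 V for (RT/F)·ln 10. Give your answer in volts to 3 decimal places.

+1.253 V

Since E°(Pd²⁺/Pd) > E°(In³⁺/In), Pd²⁺/Pd serves as the cathode.
E°cell = +0.92 − (−0.34) = +1.26 V, with n = 6 electrons transferred.
For the overall reaction 3 Pd²⁺(aq) + 2 In(s) → 3 Pd(s) + 2 In³⁺(aq), Q = [In³⁺(aq)]^2 / [Pd²⁺(aq)]^3 = 5.76, giving log Q = 0.760.
E = E° − (0.0591/n)·log Q = +1.26 − (0.0591/6)(0.760) = +1.253 V.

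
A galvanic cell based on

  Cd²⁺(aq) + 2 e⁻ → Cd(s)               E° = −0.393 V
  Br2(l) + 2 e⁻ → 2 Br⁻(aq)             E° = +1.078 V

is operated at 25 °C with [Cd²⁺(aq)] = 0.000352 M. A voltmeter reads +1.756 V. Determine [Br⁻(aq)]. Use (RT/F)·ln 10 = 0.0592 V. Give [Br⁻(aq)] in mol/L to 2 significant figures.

Br₂/Br⁻ is the cathode (higher E°); E°cell = +1.078 − (−0.393) = +1.471 V with n = 2.
From the Nernst equation, log Q = n(E° − E)/0.0592 = 2·(+1.471 − (+1.756))/0.0592 = −9.628.
For Br2(l) + Cd(s) → 2 Br⁻(aq) + Cd²⁺(aq), the reaction quotient is Q = [Br⁻(aq)]^2·[Cd²⁺(aq)].
Solving for the unknown gives log [Br⁻(aq)] = −3.087, so [Br⁻(aq)] ≈ 0.00082 M.

0.00082 M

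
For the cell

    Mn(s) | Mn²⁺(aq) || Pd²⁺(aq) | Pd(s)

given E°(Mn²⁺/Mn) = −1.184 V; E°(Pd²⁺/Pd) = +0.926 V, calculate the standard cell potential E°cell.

By convention the left-hand electrode in cell notation is the anode (oxidation) and the right-hand electrode is the cathode (reduction).
E°cell = E°(right) − E°(left) = +0.926 − (−1.184) = +2.110 V.

+2.110 V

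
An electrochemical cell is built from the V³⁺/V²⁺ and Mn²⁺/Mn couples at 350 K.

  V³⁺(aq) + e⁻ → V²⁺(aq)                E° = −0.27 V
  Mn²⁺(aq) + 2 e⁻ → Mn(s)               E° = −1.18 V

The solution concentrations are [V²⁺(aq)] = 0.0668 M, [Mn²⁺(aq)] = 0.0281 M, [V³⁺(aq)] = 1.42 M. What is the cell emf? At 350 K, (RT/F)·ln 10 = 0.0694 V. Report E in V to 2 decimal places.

+1.06 V

The V³⁺/V²⁺ couple has the more positive E°, so it is the cathode; Mn²⁺/Mn is the anode.
The standard potential is −0.27 − (−1.18) = +0.91 V and the balanced reaction transfers n = 2 electrons.
The balanced reaction is 2 V³⁺(aq) + Mn(s) → 2 V²⁺(aq) + Mn²⁺(aq), so Q = ([V²⁺(aq)]^2·[Mn²⁺(aq)]) / [V³⁺(aq)]^2 = 6.22×10^−5 and log Q = −4.206.
By the Nernst equation, E = +0.91 − (0.0694/2)·(−4.206) = +1.06 V.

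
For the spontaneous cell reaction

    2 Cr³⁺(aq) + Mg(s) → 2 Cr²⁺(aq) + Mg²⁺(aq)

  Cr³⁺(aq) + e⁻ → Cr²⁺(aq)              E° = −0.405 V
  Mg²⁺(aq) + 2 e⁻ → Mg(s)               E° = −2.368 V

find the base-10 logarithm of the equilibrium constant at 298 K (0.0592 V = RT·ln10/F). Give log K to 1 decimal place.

The Cr³⁺/Cr²⁺ couple is reduced (cathode); E°cell = −0.405 − (−2.368) = +1.963 V with n = 2.
At equilibrium E = 0, so log K = nE°cell / 0.0592 = (2)(+1.963) / 0.0592 = 66.3.

log K = 66.3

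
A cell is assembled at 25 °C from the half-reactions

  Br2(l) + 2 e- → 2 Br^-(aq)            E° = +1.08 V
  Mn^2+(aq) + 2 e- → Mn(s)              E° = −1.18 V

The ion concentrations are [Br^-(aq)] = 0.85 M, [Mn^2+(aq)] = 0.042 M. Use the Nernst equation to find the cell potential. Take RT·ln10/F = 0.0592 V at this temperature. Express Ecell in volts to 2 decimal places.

+2.30 V

The Br₂/Br⁻ couple has the more positive E°, so it is the cathode; Mn²⁺/Mn is the anode.
The standard potential is +1.08 − (−1.18) = +2.26 V and the balanced reaction transfers n = 2 electrons.
For the overall reaction Br2(l) + Mn(s) → 2 Br^-(aq) + Mn^2+(aq), Q = [Br^-(aq)]^2·[Mn^2+(aq)] = 0.0303, giving log Q = −1.518.
Applying E = E° − (RT ln10/nF)·log Q gives +2.26 − (0.0592/2)(−1.518) = +2.30 V.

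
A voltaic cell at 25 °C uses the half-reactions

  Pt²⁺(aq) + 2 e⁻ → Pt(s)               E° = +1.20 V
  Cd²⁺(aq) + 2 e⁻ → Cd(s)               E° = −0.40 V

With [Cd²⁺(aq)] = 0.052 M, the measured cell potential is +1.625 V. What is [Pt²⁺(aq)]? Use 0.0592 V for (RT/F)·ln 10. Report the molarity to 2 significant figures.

0.36 M

Pt²⁺/Pt is the cathode (higher E°); E°cell = +1.20 − (−0.40) = +1.60 V with n = 2.
Since E = E° − (0.0592/n)·log Q, log Q = n(E° − E)/0.0592 = −0.845.
Balancing electrons gives Pt²⁺(aq) + Cd(s) → Pt(s) + Cd²⁺(aq); thus Q = [Cd²⁺(aq)] / [Pt²⁺(aq)].
Solving for the unknown gives log [Pt²⁺(aq)] = −0.439, so [Pt²⁺(aq)] ≈ 0.36 M.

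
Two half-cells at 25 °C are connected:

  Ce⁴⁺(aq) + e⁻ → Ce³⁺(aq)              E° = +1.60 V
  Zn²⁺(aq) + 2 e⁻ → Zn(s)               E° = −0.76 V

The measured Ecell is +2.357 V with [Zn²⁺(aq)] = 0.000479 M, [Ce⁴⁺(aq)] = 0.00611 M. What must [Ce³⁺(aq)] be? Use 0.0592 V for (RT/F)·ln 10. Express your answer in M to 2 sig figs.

The Ce⁴⁺/Ce³⁺ couple has the larger reduction potential, so it is the cathode: E°cell = +1.60 − (−0.76) = +2.36 V and n = 2.
Since E = E° − (0.0592/n)·log Q, log Q = n(E° − E)/0.0592 = 0.101.
The balanced reaction is 2 Ce⁴⁺(aq) + Zn(s) → 2 Ce³⁺(aq) + Zn²⁺(aq), so Q = ([Ce³⁺(aq)]^2·[Zn²⁺(aq)]) / [Ce⁴⁺(aq)]^2.
Isolating [Ce³⁺(aq)] in Q = 10^{0.101} yields log [Ce³⁺(aq)] = −0.504, i.e. 0.31 M.

0.31 M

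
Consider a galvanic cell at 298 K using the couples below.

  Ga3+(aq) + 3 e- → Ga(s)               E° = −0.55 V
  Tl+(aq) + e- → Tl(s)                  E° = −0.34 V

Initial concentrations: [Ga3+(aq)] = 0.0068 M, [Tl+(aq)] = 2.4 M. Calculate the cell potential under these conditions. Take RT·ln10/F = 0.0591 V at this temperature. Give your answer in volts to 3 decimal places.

+0.275 V

Since E°(Tl⁺/Tl) > E°(Ga³⁺/Ga), Tl⁺/Tl serves as the cathode.
E°cell = E°cat − E°an = −0.34 − (−0.55) = +0.21 V; n = 3.
For the overall reaction 3 Tl+(aq) + Ga(s) → 3 Tl(s) + Ga3+(aq), Q = [Ga3+(aq)] / [Tl+(aq)]^3 = 0.000492, giving log Q = −3.308.
E = E° − (0.0591/n)·log Q = +0.21 − (0.0591/3)(−3.308) = +0.275 V.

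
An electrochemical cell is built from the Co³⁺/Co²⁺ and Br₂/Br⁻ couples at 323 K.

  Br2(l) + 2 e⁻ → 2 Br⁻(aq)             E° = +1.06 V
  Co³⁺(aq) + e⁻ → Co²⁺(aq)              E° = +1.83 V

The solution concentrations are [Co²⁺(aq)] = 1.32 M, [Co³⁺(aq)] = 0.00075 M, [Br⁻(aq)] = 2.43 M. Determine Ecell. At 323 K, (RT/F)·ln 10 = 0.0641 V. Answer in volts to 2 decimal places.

+0.59 V

Co³⁺/Co²⁺ is reduced (cathode, E° = +1.83 V) and Br₂/Br⁻ is oxidized (anode).
E°cell = E°cat − E°an = +1.83 − (+1.06) = +0.77 V; n = 2.
The balanced reaction is 2 Co³⁺(aq) + 2 Br⁻(aq) → 2 Co²⁺(aq) + Br2(l), so Q = [Co²⁺(aq)]^2 / ([Co³⁺(aq)]^2·[Br⁻(aq)]^2) = 5.25×10^5 and log Q = 5.720.
By the Nernst equation, E = +0.77 − (0.0641/2)·(5.720) = +0.59 V.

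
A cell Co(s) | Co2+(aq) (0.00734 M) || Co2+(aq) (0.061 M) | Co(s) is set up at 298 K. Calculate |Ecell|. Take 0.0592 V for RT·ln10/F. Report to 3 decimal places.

For a concentration cell E°cell = 0, since both electrodes use the same couple.
The compartment with the higher Co2+(aq) concentration (0.061 M) acts as the cathode; ions are reduced there and produced at the dilute (0.00734 M) anode.
With n = 2, Ecell = −(0.0592/2)·log([dilute]/[conc]) = −(0.0592/2)·log(0.00734/0.061) = +0.027 V.

0.027 V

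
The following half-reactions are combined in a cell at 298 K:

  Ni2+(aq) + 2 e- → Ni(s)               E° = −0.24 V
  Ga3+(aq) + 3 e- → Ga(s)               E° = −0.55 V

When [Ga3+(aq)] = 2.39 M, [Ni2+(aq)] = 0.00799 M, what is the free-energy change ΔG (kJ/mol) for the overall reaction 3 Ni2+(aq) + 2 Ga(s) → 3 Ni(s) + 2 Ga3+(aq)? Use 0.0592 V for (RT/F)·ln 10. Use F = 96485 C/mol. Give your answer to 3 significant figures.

−139 kJ/mol

E°cell = −0.24 − (−0.55) = +0.31 V; the balanced reaction transfers n = 6 electrons.
Q = [Ga3+(aq)]^2 / [Ni2+(aq)]^3 = 1.12×10^7, so log Q = 7.049 and E = +0.31 − (0.0592/6)(7.049) = +0.2404 V.
Finally ΔG = −nFE = −(6)(96485 C/mol)(+0.2404 V) = −139 kJ/mol.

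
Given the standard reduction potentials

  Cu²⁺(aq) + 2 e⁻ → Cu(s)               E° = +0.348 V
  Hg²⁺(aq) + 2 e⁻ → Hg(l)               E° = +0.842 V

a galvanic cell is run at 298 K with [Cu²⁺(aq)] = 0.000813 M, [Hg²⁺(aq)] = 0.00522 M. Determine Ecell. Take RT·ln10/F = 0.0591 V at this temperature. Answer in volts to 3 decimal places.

The Hg²⁺/Hg couple has the more positive E°, so it is the cathode; Cu²⁺/Cu is the anode.
E°cell = E°cat − E°an = +0.842 − (+0.348) = +0.494 V; n = 2.
Balancing gives Hg²⁺(aq) + Cu(s) → Hg(l) + Cu²⁺(aq); hence Q = [Cu²⁺(aq)] / [Hg²⁺(aq)] = 0.156 (log Q = −0.808).
By the Nernst equation, E = +0.494 − (0.0591/2)·(−0.808) = +0.518 V.

+0.518 V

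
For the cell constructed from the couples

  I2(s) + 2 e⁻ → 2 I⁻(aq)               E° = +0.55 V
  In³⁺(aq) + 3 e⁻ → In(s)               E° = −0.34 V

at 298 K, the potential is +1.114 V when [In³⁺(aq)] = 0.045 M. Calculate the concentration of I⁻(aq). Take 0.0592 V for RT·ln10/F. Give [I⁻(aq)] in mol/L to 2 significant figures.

0.00046 M

The I₂/I⁻ couple has the larger reduction potential, so it is the cathode: E°cell = +0.55 − (−0.34) = +0.89 V and n = 6.
From the Nernst equation, log Q = n(E° − E)/0.0592 = 6·(+0.89 − (+1.114))/0.0592 = −22.703.
The balanced reaction is 3 I2(s) + 2 In(s) → 6 I⁻(aq) + 2 In³⁺(aq), so Q = [I⁻(aq)]^6·[In³⁺(aq)]^2.
Isolating [I⁻(aq)] in Q = 10^{−22.703} yields log [I⁻(aq)] = −3.335, i.e. 0.00046 M.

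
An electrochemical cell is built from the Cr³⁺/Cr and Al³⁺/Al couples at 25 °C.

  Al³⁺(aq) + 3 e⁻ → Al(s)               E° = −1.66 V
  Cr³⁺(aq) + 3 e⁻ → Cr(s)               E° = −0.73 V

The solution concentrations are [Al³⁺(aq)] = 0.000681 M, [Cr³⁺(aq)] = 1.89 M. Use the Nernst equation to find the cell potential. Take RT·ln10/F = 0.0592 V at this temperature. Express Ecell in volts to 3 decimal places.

The Cr³⁺/Cr couple has the more positive E°, so it is the cathode; Al³⁺/Al is the anode.
E°cell = E°cat − E°an = −0.73 − (−1.66) = +0.93 V; n = 3.
Balancing gives Cr³⁺(aq) + Al(s) → Cr(s) + Al³⁺(aq); hence Q = [Al³⁺(aq)] / [Cr³⁺(aq)] = 0.00036 (log Q = −3.443).
By the Nernst equation, E = +0.93 − (0.0592/3)·(−3.443) = +0.998 V.

+0.998 V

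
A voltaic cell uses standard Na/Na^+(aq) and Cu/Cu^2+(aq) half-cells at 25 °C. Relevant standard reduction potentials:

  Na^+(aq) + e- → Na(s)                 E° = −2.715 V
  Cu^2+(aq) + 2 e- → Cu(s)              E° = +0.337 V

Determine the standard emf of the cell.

+3.052 V

The Cu²⁺/Cu couple has the higher E°, so Cu ion is reduced (cathode) and Na is oxidized (anode).
E°cell = E°(cathode) − E°(anode) = +0.337 − (−2.715) = +3.052 V.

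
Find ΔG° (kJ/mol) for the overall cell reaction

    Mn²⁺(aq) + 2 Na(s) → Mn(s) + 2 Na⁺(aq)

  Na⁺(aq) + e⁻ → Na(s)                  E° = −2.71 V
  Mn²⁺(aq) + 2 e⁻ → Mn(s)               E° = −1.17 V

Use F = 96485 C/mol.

In the reaction as written Mn²⁺(aq) is reduced, so the Mn²⁺/Mn couple is the cathode and Na⁺/Na is the anode.
E°cell = −1.17 − (−2.71) = +1.54 V; balancing electrons gives n = 2.
ΔG° = −nFE°cell = −(2)(96485)(+1.54) J/mol = −297 kJ/mol.

−297 kJ/mol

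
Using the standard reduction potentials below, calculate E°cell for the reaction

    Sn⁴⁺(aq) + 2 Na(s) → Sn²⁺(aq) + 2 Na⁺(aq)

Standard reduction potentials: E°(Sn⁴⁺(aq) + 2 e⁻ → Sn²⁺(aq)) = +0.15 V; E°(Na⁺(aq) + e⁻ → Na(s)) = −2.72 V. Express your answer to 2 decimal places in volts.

Sn⁴⁺(aq) gains electrons, so the Sn⁴⁺/Sn²⁺ couple is the cathode; the Na⁺/Na couple is the anode.
E°cell = E°(cathode) − E°(anode) = +0.15 − (−2.72) = +2.87 V.

+2.87 V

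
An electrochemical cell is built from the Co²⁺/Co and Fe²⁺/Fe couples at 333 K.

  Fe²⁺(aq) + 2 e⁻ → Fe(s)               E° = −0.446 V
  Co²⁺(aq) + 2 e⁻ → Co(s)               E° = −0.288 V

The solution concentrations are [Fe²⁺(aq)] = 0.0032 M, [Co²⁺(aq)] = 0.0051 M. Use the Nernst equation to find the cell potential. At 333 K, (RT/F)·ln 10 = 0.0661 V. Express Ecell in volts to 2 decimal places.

+0.16 V

Co²⁺/Co is reduced (cathode, E° = −0.288 V) and Fe²⁺/Fe is oxidized (anode).
The standard potential is −0.288 − (−0.446) = +0.158 V and the balanced reaction transfers n = 2 electrons.
For the overall reaction Co²⁺(aq) + Fe(s) → Co(s) + Fe²⁺(aq), Q = [Fe²⁺(aq)] / [Co²⁺(aq)] = 0.627, giving log Q = −0.202.
Applying E = E° − (RT ln10/nF)·log Q gives +0.158 − (0.0661/2)(−0.202) = +0.16 V.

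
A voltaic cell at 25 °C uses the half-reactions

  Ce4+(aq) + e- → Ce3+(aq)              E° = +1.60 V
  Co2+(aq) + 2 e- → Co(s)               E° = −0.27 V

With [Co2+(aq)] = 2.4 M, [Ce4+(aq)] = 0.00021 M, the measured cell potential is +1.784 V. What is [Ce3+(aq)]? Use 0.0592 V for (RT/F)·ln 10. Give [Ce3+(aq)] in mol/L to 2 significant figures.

The Ce⁴⁺/Ce³⁺ couple has the larger reduction potential, so it is the cathode: E°cell = +1.60 − (−0.27) = +1.87 V and n = 2.
Rearranging E = E° − (0.0592/n)·log Q gives log Q = 2(+1.87 − (+1.784))/0.0592 = 2.905.
The balanced reaction is 2 Ce4+(aq) + Co(s) → 2 Ce3+(aq) + Co2+(aq), so Q = ([Ce3+(aq)]^2·[Co2+(aq)]) / [Ce4+(aq)]^2.
Solving for the unknown gives log [Ce3+(aq)] = −2.415, so [Ce3+(aq)] ≈ 0.0038 M.

0.0038 M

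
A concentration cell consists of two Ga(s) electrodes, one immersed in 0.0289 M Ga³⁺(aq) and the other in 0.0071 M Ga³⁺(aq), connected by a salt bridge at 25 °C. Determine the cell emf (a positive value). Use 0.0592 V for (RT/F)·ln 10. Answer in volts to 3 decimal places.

For a concentration cell E°cell = 0, since both electrodes use the same couple.
The compartment with the higher Ga³⁺(aq) concentration (0.0289 M) acts as the cathode; ions are reduced there and produced at the dilute (0.0071 M) anode.
With n = 3, Ecell = −(0.0592/3)·log([dilute]/[conc]) = −(0.0592/3)·log(0.0071/0.0289) = +0.012 V.

0.012 V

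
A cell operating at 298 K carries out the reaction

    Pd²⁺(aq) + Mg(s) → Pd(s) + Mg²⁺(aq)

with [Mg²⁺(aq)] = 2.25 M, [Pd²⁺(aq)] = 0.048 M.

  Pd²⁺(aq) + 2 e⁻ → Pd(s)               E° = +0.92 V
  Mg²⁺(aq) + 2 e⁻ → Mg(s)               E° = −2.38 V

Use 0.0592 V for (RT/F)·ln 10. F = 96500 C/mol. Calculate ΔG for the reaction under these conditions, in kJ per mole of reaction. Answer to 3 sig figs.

E°cell = +0.92 − (−2.38) = +3.30 V; the balanced reaction transfers n = 2 electrons.
Here Q = [Mg²⁺(aq)] / [Pd²⁺(aq)] = 46.9 (log Q = 1.671), giving E = +3.30 − (0.0592/2)·(1.671) = +3.2505 V.
ΔG = −nFE = −(2)(96500)(+3.2505) J/mol = −627 kJ/mol.

−627 kJ/mol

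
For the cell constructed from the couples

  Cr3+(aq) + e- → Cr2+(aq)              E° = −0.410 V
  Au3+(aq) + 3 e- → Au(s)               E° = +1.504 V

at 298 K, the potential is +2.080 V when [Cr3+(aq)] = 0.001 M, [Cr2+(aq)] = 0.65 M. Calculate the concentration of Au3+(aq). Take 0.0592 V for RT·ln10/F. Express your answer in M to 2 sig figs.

0.94 M

Au³⁺/Au is the cathode (higher E°); E°cell = +1.504 − (−0.410) = +1.914 V with n = 3.
From the Nernst equation, log Q = n(E° − E)/0.0592 = 3·(+1.914 − (+2.080))/0.0592 = −8.412.
For Au3+(aq) + 3 Cr2+(aq) → Au(s) + 3 Cr3+(aq), the reaction quotient is Q = [Cr3+(aq)]^3 / ([Au3+(aq)]·[Cr2+(aq)]^3).
Isolating [Au3+(aq)] in Q = 10^{−8.412} yields log [Au3+(aq)] = −0.027, i.e. 0.94 M.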